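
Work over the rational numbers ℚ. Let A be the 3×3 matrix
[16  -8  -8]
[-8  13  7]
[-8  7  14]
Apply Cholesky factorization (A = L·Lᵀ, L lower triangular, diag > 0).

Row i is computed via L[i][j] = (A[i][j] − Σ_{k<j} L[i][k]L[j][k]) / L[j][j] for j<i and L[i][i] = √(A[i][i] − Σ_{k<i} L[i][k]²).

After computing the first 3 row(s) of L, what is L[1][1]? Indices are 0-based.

L[1][1] = 3

Step 1: L[0][0] = √(16) = 4.
  L[1][0] = (-8) / L[0][0] = -2.
Step 2: L[1][1] = √(9) = 3.
  L[2][0] = (-8) / L[0][0] = -2.
  L[2][1] = (3) / L[1][1] = 1.
Step 3: L[2][2] = √(9) = 3.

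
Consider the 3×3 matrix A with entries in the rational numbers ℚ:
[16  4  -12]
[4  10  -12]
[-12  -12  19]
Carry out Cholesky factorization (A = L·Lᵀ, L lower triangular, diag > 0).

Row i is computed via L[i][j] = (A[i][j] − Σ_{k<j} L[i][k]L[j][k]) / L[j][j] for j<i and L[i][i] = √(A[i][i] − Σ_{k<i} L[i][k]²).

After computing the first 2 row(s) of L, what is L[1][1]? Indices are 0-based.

L[1][1] = 3

Step 1: L[0][0] = √(16) = 4.
  L[1][0] = (4) / L[0][0] = 1.
Step 2: L[1][1] = √(9) = 3.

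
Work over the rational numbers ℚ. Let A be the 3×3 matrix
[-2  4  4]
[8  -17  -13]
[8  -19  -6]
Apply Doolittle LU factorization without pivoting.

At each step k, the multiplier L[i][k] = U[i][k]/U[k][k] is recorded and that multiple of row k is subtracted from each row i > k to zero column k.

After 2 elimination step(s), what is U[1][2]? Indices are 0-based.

U[1][2] = 3

k=0: U[0][0]=-2
  eliminate (1,0): mult=-4, new row 1: (0, -1, 3); set L[1][0]=-4
  eliminate (2,0): mult=-4, new row 2: (0, -3, 10); set L[2][0]=-4
k=1: U[1][1]=-1
  eliminate (2,1): mult=3, new row 2: (0, 0, 1); set L[2][1]=3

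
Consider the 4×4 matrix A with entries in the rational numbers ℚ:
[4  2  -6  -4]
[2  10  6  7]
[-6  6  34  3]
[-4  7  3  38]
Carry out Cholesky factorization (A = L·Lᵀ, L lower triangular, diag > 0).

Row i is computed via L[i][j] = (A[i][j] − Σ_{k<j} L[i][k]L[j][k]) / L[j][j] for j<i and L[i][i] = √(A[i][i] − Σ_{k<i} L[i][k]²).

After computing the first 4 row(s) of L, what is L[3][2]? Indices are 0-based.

L[3][2] = -3

Step 1: L[0][0] = √(4) = 2.
  L[1][0] = (2) / L[0][0] = 1.
Step 2: L[1][1] = √(9) = 3.
  L[2][0] = (-6) / L[0][0] = -3.
  L[2][1] = (9) / L[1][1] = 3.
Step 3: L[2][2] = √(16) = 4.
  L[3][0] = (-4) / L[0][0] = -2.
  L[3][1] = (9) / L[1][1] = 3.
  L[3][2] = (-12) / L[2][2] = -3.
Step 4: L[3][3] = √(16) = 4.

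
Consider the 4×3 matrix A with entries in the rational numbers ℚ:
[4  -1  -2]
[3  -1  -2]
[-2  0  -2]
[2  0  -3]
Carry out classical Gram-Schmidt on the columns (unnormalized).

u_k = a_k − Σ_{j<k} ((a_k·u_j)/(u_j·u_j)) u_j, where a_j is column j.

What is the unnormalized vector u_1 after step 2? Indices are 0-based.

u_1 = (-5/33, -4/11, -14/33, 14/33)

Step 1: u_0 = a_0 = (4, 3, -2, 2).
Step 2: u_1 = a_1 − (-7/33)·u_0 = (-5/33, -4/11, -14/33, 14/33).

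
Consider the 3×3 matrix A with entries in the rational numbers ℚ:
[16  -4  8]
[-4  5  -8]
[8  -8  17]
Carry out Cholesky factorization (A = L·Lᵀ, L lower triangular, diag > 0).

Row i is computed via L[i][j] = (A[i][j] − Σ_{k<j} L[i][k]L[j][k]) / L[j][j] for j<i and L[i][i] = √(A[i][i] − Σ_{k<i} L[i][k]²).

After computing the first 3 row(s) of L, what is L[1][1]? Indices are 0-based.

Step 1: L[0][0] = √(16) = 4.
  L[1][0] = (-4) / L[0][0] = -1.
Step 2: L[1][1] = √(4) = 2.
  L[2][0] = (8) / L[0][0] = 2.
  L[2][1] = (-6) / L[1][1] = -3.
Step 3: L[2][2] = √(4) = 2.

L[1][1] = 2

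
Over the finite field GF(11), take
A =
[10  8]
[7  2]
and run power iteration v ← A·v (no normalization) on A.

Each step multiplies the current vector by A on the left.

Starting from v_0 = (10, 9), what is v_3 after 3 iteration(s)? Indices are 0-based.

v_0 = (10, 9).
v_1 = A·v_0 = (7, 0).
v_2 = A·v_1 = (4, 5).
v_3 = A·v_2 = (3, 5).

v_3 = (3, 5)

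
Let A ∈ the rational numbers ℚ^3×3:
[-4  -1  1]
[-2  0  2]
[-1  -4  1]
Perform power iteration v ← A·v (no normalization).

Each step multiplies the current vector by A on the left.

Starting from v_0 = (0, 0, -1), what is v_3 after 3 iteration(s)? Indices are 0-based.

v_0 = (0, 0, -1).
v_1 = A·v_0 = (-1, -2, -1).
v_2 = A·v_1 = (5, 0, 8).
v_3 = A·v_2 = (-12, 6, 3).

v_3 = (-12, 6, 3)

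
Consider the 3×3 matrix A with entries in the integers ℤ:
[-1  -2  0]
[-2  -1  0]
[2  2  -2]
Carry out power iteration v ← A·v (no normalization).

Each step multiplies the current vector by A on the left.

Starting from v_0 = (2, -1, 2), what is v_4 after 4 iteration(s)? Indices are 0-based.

v_0 = (2, -1, 2).
v_1 = A·v_0 = (0, -3, -2).
v_2 = A·v_1 = (6, 3, -2).
v_3 = A·v_2 = (-12, -15, 22).
v_4 = A·v_3 = (42, 39, -98).

v_4 = (42, 39, -98)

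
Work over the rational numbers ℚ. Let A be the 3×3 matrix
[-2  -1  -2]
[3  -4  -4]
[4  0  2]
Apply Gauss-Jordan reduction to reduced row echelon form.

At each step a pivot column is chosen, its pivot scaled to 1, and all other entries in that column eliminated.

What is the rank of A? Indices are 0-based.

[1] R0 /= -2  ⇒  (1, 1/2, 1)
     R1 -= 3·R0  ⇒  (0, -11/2, -7)
     R2 -= 4·R0  ⇒  (0, -2, -2)
[2] R1 /= -11/2  ⇒  (0, 1, 14/11)
     R0 -= 1/2·R1  ⇒  (1, 0, 4/11)
     R2 -= -2·R1  ⇒  (0, 0, 6/11)
[3] R2 /= 6/11  ⇒  (0, 0, 1)
     R0 -= 4/11·R2  ⇒  (1, 0, 0)
     R1 -= 14/11·R2  ⇒  (0, 1, 0)

rank = 3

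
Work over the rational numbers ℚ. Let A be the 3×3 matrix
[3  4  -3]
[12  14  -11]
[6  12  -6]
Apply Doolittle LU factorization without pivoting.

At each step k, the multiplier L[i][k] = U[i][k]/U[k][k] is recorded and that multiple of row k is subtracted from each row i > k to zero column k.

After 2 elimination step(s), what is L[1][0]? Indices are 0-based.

L[1][0] = 4

[col 0] pivot 3
  R1 -= 4*R0 → (0, -2, 1)  (L[1][0] := 4)
  R2 -= 2*R0 → (0, 4, 0)  (L[2][0] := 2)
[col 1] pivot -2
  R2 -= -2*R1 → (0, 0, 2)  (L[2][1] := -2)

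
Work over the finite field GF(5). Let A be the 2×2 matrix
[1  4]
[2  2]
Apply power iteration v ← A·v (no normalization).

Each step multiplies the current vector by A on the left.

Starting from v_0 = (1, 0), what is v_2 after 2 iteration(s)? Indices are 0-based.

v_0 = (1, 0).
v_1 = A·v_0 = (1, 2).
v_2 = A·v_1 = (4, 1).

v_2 = (4, 1)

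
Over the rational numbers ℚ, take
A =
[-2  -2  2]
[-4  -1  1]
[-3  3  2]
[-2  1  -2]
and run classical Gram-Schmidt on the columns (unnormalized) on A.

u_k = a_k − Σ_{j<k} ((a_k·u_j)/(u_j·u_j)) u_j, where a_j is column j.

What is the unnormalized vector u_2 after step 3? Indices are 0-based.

u_2 = (10/9, -7/18, 13/9, -5/2)

Step 1: u_0 = a_0 = (-2, -4, -3, -2).
Step 2: u_1 = a_1 − (-1/11)·u_0 = (-24/11, -15/11, 30/11, 9/11).
Step 3: u_2 = a_2 − (-10/33)·u_0 − (-7/54)·u_1 = (10/9, -7/18, 13/9, -5/2).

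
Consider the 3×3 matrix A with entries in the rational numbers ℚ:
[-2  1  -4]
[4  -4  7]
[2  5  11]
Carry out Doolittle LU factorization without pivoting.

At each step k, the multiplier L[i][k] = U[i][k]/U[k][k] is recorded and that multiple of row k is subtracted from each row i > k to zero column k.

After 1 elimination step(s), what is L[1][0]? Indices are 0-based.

L[1][0] = -2

k=0: U[0][0]=-2
  eliminate (1,0): mult=-2, new row 1: (0, -2, -1); set L[1][0]=-2
  eliminate (2,0): mult=-1, new row 2: (0, 6, 7); set L[2][0]=-1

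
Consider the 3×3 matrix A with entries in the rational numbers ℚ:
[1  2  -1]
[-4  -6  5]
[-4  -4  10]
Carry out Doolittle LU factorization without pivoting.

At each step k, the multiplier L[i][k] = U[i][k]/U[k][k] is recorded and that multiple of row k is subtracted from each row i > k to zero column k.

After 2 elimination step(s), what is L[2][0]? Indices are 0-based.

L[2][0] = -4

k=0: U[0][0]=1
  eliminate (1,0): mult=-4, new row 1: (0, 2, 1); set L[1][0]=-4
  eliminate (2,0): mult=-4, new row 2: (0, 4, 6); set L[2][0]=-4
k=1: U[1][1]=2
  eliminate (2,1): mult=2, new row 2: (0, 0, 4); set L[2][1]=2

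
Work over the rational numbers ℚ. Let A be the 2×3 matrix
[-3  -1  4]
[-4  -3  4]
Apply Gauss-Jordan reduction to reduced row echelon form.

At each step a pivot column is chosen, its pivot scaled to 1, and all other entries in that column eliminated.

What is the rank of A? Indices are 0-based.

rank = 2

[1] R0 /= -3  ⇒  (1, 1/3, -4/3)
     R1 -= -4·R0  ⇒  (0, -5/3, -4/3)
[2] R1 /= -5/3  ⇒  (0, 1, 4/5)
     R0 -= 1/3·R1  ⇒  (1, 0, -8/5)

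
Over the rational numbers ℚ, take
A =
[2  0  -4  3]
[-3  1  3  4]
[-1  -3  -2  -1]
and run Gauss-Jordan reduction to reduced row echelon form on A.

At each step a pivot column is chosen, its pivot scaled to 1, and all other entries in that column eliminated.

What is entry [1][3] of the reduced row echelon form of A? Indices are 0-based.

step 1: normalize row 0 (÷2) = (1, 0, -2, 3/2)
  row 1: subtract -3×row0 = (0, 1, -3, 17/2)
  row 2: subtract -1×row0 = (0, -3, -4, 1/2)
step 2: normalize row 1 (÷1) = (0, 1, -3, 17/2)
  row 2: subtract -3×row1 = (0, 0, -13, 26)
step 3: normalize row 2 (÷-13) = (0, 0, 1, -2)
  row 0: subtract -2×row2 = (1, 0, 0, -5/2)
  row 1: subtract -3×row2 = (0, 1, 0, 5/2)

M[1][3] = 5/2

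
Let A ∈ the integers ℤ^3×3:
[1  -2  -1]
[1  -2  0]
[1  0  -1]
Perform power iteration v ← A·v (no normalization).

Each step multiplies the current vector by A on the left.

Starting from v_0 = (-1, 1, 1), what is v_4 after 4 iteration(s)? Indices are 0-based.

v_0 = (-1, 1, 1).
v_1 = A·v_0 = (-4, -3, -2).
v_2 = A·v_1 = (4, 2, -2).
v_3 = A·v_2 = (2, 0, 6).
v_4 = A·v_3 = (-4, 2, -4).

v_4 = (-4, 2, -4)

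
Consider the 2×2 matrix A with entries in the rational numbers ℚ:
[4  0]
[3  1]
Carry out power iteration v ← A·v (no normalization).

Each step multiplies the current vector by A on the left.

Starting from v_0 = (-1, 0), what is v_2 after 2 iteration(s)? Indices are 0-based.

v_2 = (-16, -15)

v_0 = (-1, 0).
v_1 = A·v_0 = (-4, -3).
v_2 = A·v_1 = (-16, -15).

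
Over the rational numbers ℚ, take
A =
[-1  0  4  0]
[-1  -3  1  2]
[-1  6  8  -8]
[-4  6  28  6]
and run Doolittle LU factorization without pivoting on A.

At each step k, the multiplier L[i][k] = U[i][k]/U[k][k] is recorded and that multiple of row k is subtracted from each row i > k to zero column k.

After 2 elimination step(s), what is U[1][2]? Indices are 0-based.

Step 1: pivot at (0,0) is -1.
  row1 ← row1 − (1)·row0  ⇒  L[1][0]=1, U row1=(0, -3, -3, 2)
  row2 ← row2 − (1)·row0  ⇒  L[2][0]=1, U row2=(0, 6, 4, -8)
  row3 ← row3 − (4)·row0  ⇒  L[3][0]=4, U row3=(0, 6, 12, 6)
Step 2: pivot at (1,1) is -3.
  row2 ← row2 − (-2)·row1  ⇒  L[2][1]=-2, U row2=(0, 0, -2, -4)
  row3 ← row3 − (-2)·row1  ⇒  L[3][1]=-2, U row3=(0, 0, 6, 10)

U[1][2] = -3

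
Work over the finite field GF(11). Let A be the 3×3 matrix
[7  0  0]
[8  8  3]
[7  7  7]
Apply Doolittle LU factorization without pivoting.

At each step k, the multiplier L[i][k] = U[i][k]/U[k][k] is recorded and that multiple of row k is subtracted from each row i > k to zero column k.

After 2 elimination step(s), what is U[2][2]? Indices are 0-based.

Step 1: pivot at (0,0) is 7.
  row1 ← row1 − (9)·row0  ⇒  L[1][0]=9, U row1=(0, 8, 3)
  row2 ← row2 − (1)·row0  ⇒  L[2][0]=1, U row2=(0, 7, 7)
Step 2: pivot at (1,1) is 8.
  row2 ← row2 − (5)·row1  ⇒  L[2][1]=5, U row2=(0, 0, 3)

U[2][2] = 3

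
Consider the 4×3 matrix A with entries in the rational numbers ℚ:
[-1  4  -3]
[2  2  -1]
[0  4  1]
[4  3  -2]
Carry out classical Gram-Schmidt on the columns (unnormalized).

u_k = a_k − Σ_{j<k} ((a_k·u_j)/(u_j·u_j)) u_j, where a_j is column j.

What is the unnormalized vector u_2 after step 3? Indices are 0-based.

u_2 = (-506/267, -17/267, 201/89, -118/267)

Step 1: u_0 = a_0 = (-1, 2, 0, 4).
Step 2: u_1 = a_1 − (4/7)·u_0 = (32/7, 6/7, 4, 5/7).
Step 3: u_2 = a_2 − (-1/3)·u_0 − (-28/89)·u_1 = (-506/267, -17/267, 201/89, -118/267).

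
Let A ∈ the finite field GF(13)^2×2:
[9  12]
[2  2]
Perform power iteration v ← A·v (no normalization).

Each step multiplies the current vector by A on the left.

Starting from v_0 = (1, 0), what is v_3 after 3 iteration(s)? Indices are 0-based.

v_3 = (0, 7)

v_0 = (1, 0).
v_1 = A·v_0 = (9, 2).
v_2 = A·v_1 = (1, 9).
v_3 = A·v_2 = (0, 7).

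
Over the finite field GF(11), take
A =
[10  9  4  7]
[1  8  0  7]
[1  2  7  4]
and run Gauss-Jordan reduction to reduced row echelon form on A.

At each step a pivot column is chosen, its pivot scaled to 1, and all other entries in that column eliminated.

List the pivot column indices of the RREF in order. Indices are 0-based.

pivot(0,0)=10: scale R0 → (1, 2, 7, 4)
  clear (1,0): R1 −= (1)R0 → (0, 6, 4, 3)
  clear (2,0): R2 −= (1)R0 → (0, 0, 0, 0)
pivot(1,1)=6: scale R1 → (0, 1, 8, 6)
  clear (0,1): R0 −= (2)R1 → (1, 0, 2, 3)
col 2: no nonzero at/below row 2; advance.
col 3: no nonzero at/below row 2; advance.

pivot columns: 0, 1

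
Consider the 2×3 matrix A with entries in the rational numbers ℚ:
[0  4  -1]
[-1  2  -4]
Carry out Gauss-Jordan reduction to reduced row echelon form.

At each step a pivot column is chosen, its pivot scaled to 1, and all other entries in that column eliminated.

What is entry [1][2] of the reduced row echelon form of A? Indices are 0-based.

M[1][2] = -1/4

pivot(0,0): swap R0↔R1
pivot(0,0)=-1: scale R0 → (1, -2, 4)
pivot(1,1)=4: scale R1 → (0, 1, -1/4)
  clear (0,1): R0 −= (-2)R1 → (1, 0, 7/2)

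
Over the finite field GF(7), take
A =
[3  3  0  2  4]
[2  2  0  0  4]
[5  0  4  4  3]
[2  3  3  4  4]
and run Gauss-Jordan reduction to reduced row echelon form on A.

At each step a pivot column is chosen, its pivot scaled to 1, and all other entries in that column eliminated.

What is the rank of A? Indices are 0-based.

pivot(0,0)=3: scale R0 → (1, 1, 0, 3, 6)
  clear (1,0): R1 −= (2)R0 → (0, 0, 0, 1, 6)
  clear (2,0): R2 −= (5)R0 → (0, 2, 4, 3, 1)
  clear (3,0): R3 −= (2)R0 → (0, 1, 3, 5, 6)
pivot(1,1): swap R1↔R2
pivot(1,1)=2: scale R1 → (0, 1, 2, 5, 4)
  clear (0,1): R0 −= (1)R1 → (1, 0, 5, 5, 2)
  clear (3,1): R3 −= (1)R1 → (0, 0, 1, 0, 2)
pivot(2,2): swap R2↔R3
pivot(2,2)=1: scale R2 → (0, 0, 1, 0, 2)
  clear (0,2): R0 −= (5)R2 → (1, 0, 0, 5, 6)
  clear (1,2): R1 −= (2)R2 → (0, 1, 0, 5, 0)
pivot(3,3)=1: scale R3 → (0, 0, 0, 1, 6)
  clear (0,3): R0 −= (5)R3 → (1, 0, 0, 0, 4)
  clear (1,3): R1 −= (5)R3 → (0, 1, 0, 0, 5)

rank = 4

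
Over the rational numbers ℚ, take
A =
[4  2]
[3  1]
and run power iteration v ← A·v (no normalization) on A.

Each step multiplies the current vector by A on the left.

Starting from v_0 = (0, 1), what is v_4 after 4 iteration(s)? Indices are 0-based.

v_4 = (290, 199)

v_0 = (0, 1).
v_1 = A·v_0 = (2, 1).
v_2 = A·v_1 = (10, 7).
v_3 = A·v_2 = (54, 37).
v_4 = A·v_3 = (290, 199).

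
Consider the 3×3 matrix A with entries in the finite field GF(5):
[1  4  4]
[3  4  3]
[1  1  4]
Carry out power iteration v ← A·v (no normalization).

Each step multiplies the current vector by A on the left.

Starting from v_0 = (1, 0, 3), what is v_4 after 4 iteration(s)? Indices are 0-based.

v_0 = (1, 0, 3).
v_1 = A·v_0 = (3, 2, 3).
v_2 = A·v_1 = (3, 1, 2).
v_3 = A·v_2 = (0, 4, 2).
v_4 = A·v_3 = (4, 2, 2).

v_4 = (4, 2, 2)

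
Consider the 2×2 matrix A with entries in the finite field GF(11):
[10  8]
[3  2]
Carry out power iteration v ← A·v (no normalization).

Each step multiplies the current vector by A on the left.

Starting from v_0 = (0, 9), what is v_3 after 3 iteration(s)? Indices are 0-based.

v_0 = (0, 9).
v_1 = A·v_0 = (6, 7).
v_2 = A·v_1 = (6, 10).
v_3 = A·v_2 = (8, 5).

v_3 = (8, 5)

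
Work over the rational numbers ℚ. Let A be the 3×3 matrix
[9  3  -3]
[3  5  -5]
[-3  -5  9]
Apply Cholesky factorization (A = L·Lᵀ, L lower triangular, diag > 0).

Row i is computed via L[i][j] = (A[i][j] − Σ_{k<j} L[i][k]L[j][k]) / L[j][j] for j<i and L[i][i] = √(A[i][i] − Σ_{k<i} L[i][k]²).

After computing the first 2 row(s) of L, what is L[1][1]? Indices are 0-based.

L[1][1] = 2

Step 1: L[0][0] = √(9) = 3.
  L[1][0] = (3) / L[0][0] = 1.
Step 2: L[1][1] = √(4) = 2.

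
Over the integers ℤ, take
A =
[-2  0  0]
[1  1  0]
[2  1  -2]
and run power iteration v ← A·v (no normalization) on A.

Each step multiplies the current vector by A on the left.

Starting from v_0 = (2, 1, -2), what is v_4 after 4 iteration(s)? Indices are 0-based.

v_0 = (2, 1, -2).
v_1 = A·v_0 = (-4, 3, 9).
v_2 = A·v_1 = (8, -1, -23).
v_3 = A·v_2 = (-16, 7, 61).
v_4 = A·v_3 = (32, -9, -147).

v_4 = (32, -9, -147)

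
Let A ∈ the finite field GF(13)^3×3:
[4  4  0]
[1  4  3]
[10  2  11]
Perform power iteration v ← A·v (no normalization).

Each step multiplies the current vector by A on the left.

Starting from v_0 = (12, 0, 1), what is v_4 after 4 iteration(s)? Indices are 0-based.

v_0 = (12, 0, 1).
v_1 = A·v_0 = (9, 2, 1).
v_2 = A·v_1 = (5, 7, 1).
v_3 = A·v_2 = (9, 10, 10).
v_4 = A·v_3 = (11, 1, 12).

v_4 = (11, 1, 12)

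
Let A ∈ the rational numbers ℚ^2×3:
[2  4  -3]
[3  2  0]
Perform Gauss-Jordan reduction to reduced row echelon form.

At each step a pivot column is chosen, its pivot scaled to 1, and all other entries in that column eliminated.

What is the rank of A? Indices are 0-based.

rank = 2

[1] R0 /= 2  ⇒  (1, 2, -3/2)
     R1 -= 3·R0  ⇒  (0, -4, 9/2)
[2] R1 /= -4  ⇒  (0, 1, -9/8)
     R0 -= 2·R1  ⇒  (1, 0, 3/4)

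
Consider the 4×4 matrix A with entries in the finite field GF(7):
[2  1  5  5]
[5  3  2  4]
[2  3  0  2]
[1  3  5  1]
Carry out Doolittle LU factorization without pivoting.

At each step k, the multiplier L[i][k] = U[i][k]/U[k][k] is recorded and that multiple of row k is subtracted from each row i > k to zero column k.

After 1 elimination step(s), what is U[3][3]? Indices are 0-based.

Step 1: pivot at (0,0) is 2.
  row1 ← row1 − (6)·row0  ⇒  L[1][0]=6, U row1=(0, 4, 0, 2)
  row2 ← row2 − (1)·row0  ⇒  L[2][0]=1, U row2=(0, 2, 2, 4)
  row3 ← row3 − (4)·row0  ⇒  L[3][0]=4, U row3=(0, 6, 6, 2)

U[3][3] = 2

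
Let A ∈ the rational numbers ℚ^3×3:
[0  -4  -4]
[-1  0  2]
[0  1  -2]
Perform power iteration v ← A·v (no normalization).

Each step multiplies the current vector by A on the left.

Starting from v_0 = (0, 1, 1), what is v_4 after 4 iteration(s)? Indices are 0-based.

v_4 = (-40, 36, 16)

v_0 = (0, 1, 1).
v_1 = A·v_0 = (-8, 2, -1).
v_2 = A·v_1 = (-4, 6, 4).
v_3 = A·v_2 = (-40, 12, -2).
v_4 = A·v_3 = (-40, 36, 16).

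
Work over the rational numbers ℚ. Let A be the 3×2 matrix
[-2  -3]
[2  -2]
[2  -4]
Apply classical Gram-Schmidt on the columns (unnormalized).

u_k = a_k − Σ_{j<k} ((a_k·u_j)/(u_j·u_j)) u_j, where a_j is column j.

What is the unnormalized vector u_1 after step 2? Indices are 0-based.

Step 1: u_0 = a_0 = (-2, 2, 2).
Step 2: u_1 = a_1 − (-1/2)·u_0 = (-4, -1, -3).

u_1 = (-4, -1, -3)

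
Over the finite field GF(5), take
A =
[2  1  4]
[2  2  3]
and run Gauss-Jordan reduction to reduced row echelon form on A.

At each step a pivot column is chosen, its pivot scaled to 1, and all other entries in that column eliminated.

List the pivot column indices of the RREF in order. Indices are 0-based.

step 1: normalize row 0 (÷2) = (1, 3, 2)
  row 1: subtract 2×row0 = (0, 1, 4)
step 2: normalize row 1 (÷1) = (0, 1, 4)
  row 0: subtract 3×row1 = (1, 0, 0)

pivot columns: 0, 1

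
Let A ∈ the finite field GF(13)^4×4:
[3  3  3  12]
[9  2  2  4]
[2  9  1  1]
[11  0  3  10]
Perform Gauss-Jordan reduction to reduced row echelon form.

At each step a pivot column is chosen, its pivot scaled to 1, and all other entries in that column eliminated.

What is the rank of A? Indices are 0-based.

pivot(0,0)=3: scale R0 → (1, 1, 1, 4)
  clear (1,0): R1 −= (9)R0 → (0, 6, 6, 7)
  clear (2,0): R2 −= (2)R0 → (0, 7, 12, 6)
  clear (3,0): R3 −= (11)R0 → (0, 2, 5, 5)
pivot(1,1)=6: scale R1 → (0, 1, 1, 12)
  clear (0,1): R0 −= (1)R1 → (1, 0, 0, 5)
  clear (2,1): R2 −= (7)R1 → (0, 0, 5, 0)
  clear (3,1): R3 −= (2)R1 → (0, 0, 3, 7)
pivot(2,2)=5: scale R2 → (0, 0, 1, 0)
  clear (1,2): R1 −= (1)R2 → (0, 1, 0, 12)
  clear (3,2): R3 −= (3)R2 → (0, 0, 0, 7)
pivot(3,3)=7: scale R3 → (0, 0, 0, 1)
  clear (0,3): R0 −= (5)R3 → (1, 0, 0, 0)
  clear (1,3): R1 −= (12)R3 → (0, 1, 0, 0)

rank = 4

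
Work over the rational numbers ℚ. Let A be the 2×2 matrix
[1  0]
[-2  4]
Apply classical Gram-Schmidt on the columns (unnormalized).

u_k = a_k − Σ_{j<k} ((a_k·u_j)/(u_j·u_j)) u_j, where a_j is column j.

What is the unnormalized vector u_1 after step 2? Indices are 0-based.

u_1 = (8/5, 4/5)

Step 1: u_0 = a_0 = (1, -2).
Step 2: u_1 = a_1 − (-8/5)·u_0 = (8/5, 4/5).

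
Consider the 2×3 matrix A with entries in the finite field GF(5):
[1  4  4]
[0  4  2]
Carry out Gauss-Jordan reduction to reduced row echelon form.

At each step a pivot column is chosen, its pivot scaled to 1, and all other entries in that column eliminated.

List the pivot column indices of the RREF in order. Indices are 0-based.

step 1: normalize row 0 (÷1) = (1, 4, 4)
step 2: normalize row 1 (÷4) = (0, 1, 3)
  row 0: subtract 4×row1 = (1, 0, 2)

pivot columns: 0, 1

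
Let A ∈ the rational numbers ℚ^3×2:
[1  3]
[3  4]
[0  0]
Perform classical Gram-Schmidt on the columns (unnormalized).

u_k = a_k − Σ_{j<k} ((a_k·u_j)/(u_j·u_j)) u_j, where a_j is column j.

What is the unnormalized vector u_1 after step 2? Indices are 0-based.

u_1 = (3/2, -1/2, 0)

Step 1: u_0 = a_0 = (1, 3, 0).
Step 2: u_1 = a_1 − (3/2)·u_0 = (3/2, -1/2, 0).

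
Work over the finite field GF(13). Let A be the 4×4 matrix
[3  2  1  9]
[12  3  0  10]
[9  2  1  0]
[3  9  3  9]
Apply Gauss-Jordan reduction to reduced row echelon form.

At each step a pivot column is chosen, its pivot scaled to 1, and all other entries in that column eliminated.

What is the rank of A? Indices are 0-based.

rank = 4

pivot(0,0)=3: scale R0 → (1, 5, 9, 3)
  clear (1,0): R1 −= (12)R0 → (0, 8, 9, 0)
  clear (2,0): R2 −= (9)R0 → (0, 9, 11, 12)
  clear (3,0): R3 −= (3)R0 → (0, 7, 2, 0)
pivot(1,1)=8: scale R1 → (0, 1, 6, 0)
  clear (0,1): R0 −= (5)R1 → (1, 0, 5, 3)
  clear (2,1): R2 −= (9)R1 → (0, 0, 9, 12)
  clear (3,1): R3 −= (7)R1 → (0, 0, 12, 0)
pivot(2,2)=9: scale R2 → (0, 0, 1, 10)
  clear (0,2): R0 −= (5)R2 → (1, 0, 0, 5)
  clear (1,2): R1 −= (6)R2 → (0, 1, 0, 5)
  clear (3,2): R3 −= (12)R2 → (0, 0, 0, 10)
pivot(3,3)=10: scale R3 → (0, 0, 0, 1)
  clear (0,3): R0 −= (5)R3 → (1, 0, 0, 0)
  clear (1,3): R1 −= (5)R3 → (0, 1, 0, 0)
  clear (2,3): R2 −= (10)R3 → (0, 0, 1, 0)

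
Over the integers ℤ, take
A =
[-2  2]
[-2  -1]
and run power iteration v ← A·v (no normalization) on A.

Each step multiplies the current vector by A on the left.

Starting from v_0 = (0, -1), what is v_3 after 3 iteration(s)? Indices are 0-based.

v_3 = (-6, -15)

v_0 = (0, -1).
v_1 = A·v_0 = (-2, 1).
v_2 = A·v_1 = (6, 3).
v_3 = A·v_2 = (-6, -15).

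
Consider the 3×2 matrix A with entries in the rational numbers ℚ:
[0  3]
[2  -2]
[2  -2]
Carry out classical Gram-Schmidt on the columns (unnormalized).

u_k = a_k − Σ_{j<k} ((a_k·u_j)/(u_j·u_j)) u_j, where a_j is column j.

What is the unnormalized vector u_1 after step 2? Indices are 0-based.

Step 1: u_0 = a_0 = (0, 2, 2).
Step 2: u_1 = a_1 − (-1)·u_0 = (3, 0, 0).

u_1 = (3, 0, 0)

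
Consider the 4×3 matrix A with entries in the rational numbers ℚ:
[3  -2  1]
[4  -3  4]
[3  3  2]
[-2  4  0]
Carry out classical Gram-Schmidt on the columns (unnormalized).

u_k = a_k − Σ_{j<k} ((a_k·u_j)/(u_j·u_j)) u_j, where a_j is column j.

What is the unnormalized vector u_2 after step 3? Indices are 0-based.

u_2 = (-19/21, 157/105, -3/7, 104/105)

Step 1: u_0 = a_0 = (3, 4, 3, -2).
Step 2: u_1 = a_1 − (-17/38)·u_0 = (-25/38, -23/19, 165/38, 59/19).
Step 3: u_2 = a_2 − (25/38)·u_0 − (11/105)·u_1 = (-19/21, 157/105, -3/7, 104/105).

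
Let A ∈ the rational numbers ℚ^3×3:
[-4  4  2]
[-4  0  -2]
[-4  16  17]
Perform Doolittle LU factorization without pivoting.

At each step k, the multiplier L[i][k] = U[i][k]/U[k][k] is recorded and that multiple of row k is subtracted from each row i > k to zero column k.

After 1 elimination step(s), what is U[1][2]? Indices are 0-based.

U[1][2] = -4

[col 0] pivot -4
  R1 -= 1*R0 → (0, -4, -4)  (L[1][0] := 1)
  R2 -= 1*R0 → (0, 12, 15)  (L[2][0] := 1)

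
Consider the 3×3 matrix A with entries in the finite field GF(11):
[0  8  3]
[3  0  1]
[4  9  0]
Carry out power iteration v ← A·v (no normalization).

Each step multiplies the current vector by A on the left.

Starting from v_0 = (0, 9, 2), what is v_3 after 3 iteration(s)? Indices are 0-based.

v_0 = (0, 9, 2).
v_1 = A·v_0 = (1, 2, 4).
v_2 = A·v_1 = (6, 7, 0).
v_3 = A·v_2 = (1, 7, 10).

v_3 = (1, 7, 10)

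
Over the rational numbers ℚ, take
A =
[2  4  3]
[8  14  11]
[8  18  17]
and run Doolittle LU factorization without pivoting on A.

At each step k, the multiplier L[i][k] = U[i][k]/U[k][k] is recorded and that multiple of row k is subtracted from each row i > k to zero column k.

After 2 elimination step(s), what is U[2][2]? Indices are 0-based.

k=0: U[0][0]=2
  eliminate (1,0): mult=4, new row 1: (0, -2, -1); set L[1][0]=4
  eliminate (2,0): mult=4, new row 2: (0, 2, 5); set L[2][0]=4
k=1: U[1][1]=-2
  eliminate (2,1): mult=-1, new row 2: (0, 0, 4); set L[2][1]=-1

U[2][2] = 4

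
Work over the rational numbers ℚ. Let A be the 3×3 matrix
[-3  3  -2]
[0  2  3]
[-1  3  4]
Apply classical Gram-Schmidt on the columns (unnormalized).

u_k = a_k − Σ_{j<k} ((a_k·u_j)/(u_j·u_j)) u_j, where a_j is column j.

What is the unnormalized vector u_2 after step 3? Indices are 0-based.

u_2 = (-5/19, -15/19, 15/19)

Step 1: u_0 = a_0 = (-3, 0, -1).
Step 2: u_1 = a_1 − (-6/5)·u_0 = (-3/5, 2, 9/5).
Step 3: u_2 = a_2 − (1/5)·u_0 − (36/19)·u_1 = (-5/19, -15/19, 15/19).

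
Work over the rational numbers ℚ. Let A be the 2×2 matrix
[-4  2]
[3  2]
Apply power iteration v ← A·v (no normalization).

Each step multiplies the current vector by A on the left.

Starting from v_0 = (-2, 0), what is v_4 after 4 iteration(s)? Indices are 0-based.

v_4 = (-1016, 384)

v_0 = (-2, 0).
v_1 = A·v_0 = (8, -6).
v_2 = A·v_1 = (-44, 12).
v_3 = A·v_2 = (200, -108).
v_4 = A·v_3 = (-1016, 384).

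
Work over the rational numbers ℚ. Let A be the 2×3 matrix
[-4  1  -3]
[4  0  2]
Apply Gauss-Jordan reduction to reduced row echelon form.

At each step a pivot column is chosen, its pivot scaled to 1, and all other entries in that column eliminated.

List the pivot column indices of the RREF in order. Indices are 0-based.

[1] R0 /= -4  ⇒  (1, -1/4, 3/4)
     R1 -= 4·R0  ⇒  (0, 1, -1)
[2] R1 /= 1  ⇒  (0, 1, -1)
     R0 -= -1/4·R1  ⇒  (1, 0, 1/2)

pivot columns: 0, 1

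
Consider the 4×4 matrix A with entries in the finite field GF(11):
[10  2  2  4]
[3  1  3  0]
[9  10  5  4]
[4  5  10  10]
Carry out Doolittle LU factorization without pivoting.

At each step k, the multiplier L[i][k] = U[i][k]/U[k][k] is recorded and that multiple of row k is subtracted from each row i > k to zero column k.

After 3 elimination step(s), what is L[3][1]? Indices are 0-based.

L[3][1] = 5

k=0: U[0][0]=10
  eliminate (1,0): mult=8, new row 1: (0, 7, 9, 1); set L[1][0]=8
  eliminate (2,0): mult=2, new row 2: (0, 6, 1, 7); set L[2][0]=2
  eliminate (3,0): mult=7, new row 3: (0, 2, 7, 4); set L[3][0]=7
k=1: U[1][1]=7
  eliminate (2,1): mult=4, new row 2: (0, 0, 9, 3); set L[2][1]=4
  eliminate (3,1): mult=5, new row 3: (0, 0, 6, 10); set L[3][1]=5
k=2: U[2][2]=9
  eliminate (3,2): mult=8, new row 3: (0, 0, 0, 8); set L[3][2]=8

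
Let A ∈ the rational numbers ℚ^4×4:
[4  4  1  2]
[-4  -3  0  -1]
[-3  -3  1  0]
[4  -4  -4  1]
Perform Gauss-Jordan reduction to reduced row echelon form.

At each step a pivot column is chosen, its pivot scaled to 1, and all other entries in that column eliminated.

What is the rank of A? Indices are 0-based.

rank = 4

[1] R0 /= 4  ⇒  (1, 1, 1/4, 1/2)
     R1 -= -4·R0  ⇒  (0, 1, 1, 1)
     R2 -= -3·R0  ⇒  (0, 0, 7/4, 3/2)
     R3 -= 4·R0  ⇒  (0, -8, -5, -1)
[2] R1 /= 1  ⇒  (0, 1, 1, 1)
     R0 -= 1·R1  ⇒  (1, 0, -3/4, -1/2)
     R3 -= -8·R1  ⇒  (0, 0, 3, 7)
[3] R2 /= 7/4  ⇒  (0, 0, 1, 6/7)
     R0 -= -3/4·R2  ⇒  (1, 0, 0, 1/7)
     R1 -= 1·R2  ⇒  (0, 1, 0, 1/7)
     R3 -= 3·R2  ⇒  (0, 0, 0, 31/7)
[4] R3 /= 31/7  ⇒  (0, 0, 0, 1)
     R0 -= 1/7·R3  ⇒  (1, 0, 0, 0)
     R1 -= 1/7·R3  ⇒  (0, 1, 0, 0)
     R2 -= 6/7·R3  ⇒  (0, 0, 1, 0)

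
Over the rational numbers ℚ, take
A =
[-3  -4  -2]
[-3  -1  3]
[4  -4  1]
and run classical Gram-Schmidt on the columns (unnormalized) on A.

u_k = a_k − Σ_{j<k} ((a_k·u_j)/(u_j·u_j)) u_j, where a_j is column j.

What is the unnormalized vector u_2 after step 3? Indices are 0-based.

Step 1: u_0 = a_0 = (-3, -3, 4).
Step 2: u_1 = a_1 − (-1/34)·u_0 = (-139/34, -37/34, -66/17).
Step 3: u_2 = a_2 − (1/34)·u_0 − (35/1121)·u_1 = (-2000/1121, 3500/1121, 1125/1121).

u_2 = (-2000/1121, 3500/1121, 1125/1121)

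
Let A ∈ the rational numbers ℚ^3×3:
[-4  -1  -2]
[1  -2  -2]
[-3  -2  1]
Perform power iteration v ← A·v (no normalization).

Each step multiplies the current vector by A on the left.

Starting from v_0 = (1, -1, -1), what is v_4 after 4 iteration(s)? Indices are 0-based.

v_0 = (1, -1, -1).
v_1 = A·v_0 = (-1, 5, -2).
v_2 = A·v_1 = (3, -7, -9).
v_3 = A·v_2 = (13, 35, -4).
v_4 = A·v_3 = (-79, -49, -113).

v_4 = (-79, -49, -113)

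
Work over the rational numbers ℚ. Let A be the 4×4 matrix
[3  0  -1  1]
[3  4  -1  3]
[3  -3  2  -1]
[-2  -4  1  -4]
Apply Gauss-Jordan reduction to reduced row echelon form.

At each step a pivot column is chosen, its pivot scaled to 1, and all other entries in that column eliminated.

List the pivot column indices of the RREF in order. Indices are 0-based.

pivot(0,0)=3: scale R0 → (1, 0, -1/3, 1/3)
  clear (1,0): R1 −= (3)R0 → (0, 4, 0, 2)
  clear (2,0): R2 −= (3)R0 → (0, -3, 3, -2)
  clear (3,0): R3 −= (-2)R0 → (0, -4, 1/3, -10/3)
pivot(1,1)=4: scale R1 → (0, 1, 0, 1/2)
  clear (2,1): R2 −= (-3)R1 → (0, 0, 3, -1/2)
  clear (3,1): R3 −= (-4)R1 → (0, 0, 1/3, -4/3)
pivot(2,2)=3: scale R2 → (0, 0, 1, -1/6)
  clear (0,2): R0 −= (-1/3)R2 → (1, 0, 0, 5/18)
  clear (3,2): R3 −= (1/3)R2 → (0, 0, 0, -23/18)
pivot(3,3)=-23/18: scale R3 → (0, 0, 0, 1)
  clear (0,3): R0 −= (5/18)R3 → (1, 0, 0, 0)
  clear (1,3): R1 −= (1/2)R3 → (0, 1, 0, 0)
  clear (2,3): R2 −= (-1/6)R3 → (0, 0, 1, 0)

pivot columns: 0, 1, 2, 3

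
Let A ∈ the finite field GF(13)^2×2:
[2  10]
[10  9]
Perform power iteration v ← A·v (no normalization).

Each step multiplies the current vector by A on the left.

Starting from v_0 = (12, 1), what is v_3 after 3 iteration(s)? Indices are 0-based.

v_3 = (7, 10)

v_0 = (12, 1).
v_1 = A·v_0 = (8, 12).
v_2 = A·v_1 = (6, 6).
v_3 = A·v_2 = (7, 10).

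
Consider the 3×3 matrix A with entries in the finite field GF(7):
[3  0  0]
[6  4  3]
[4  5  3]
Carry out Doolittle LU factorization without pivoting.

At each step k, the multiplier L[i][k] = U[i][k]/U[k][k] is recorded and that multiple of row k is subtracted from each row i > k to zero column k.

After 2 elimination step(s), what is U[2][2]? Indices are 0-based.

U[2][2] = 1

k=0: U[0][0]=3
  eliminate (1,0): mult=2, new row 1: (0, 4, 3); set L[1][0]=2
  eliminate (2,0): mult=6, new row 2: (0, 5, 3); set L[2][0]=6
k=1: U[1][1]=4
  eliminate (2,1): mult=3, new row 2: (0, 0, 1); set L[2][1]=3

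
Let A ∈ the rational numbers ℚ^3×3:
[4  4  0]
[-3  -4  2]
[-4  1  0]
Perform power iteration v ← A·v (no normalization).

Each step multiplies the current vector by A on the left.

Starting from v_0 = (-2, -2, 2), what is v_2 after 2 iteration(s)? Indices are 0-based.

v_0 = (-2, -2, 2).
v_1 = A·v_0 = (-16, 18, 6).
v_2 = A·v_1 = (8, -12, 82).

v_2 = (8, -12, 82)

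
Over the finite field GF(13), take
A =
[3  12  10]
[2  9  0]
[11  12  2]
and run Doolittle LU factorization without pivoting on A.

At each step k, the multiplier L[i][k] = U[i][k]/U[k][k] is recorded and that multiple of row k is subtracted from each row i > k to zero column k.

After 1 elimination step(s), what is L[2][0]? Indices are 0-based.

L[2][0] = 8

Step 1: pivot at (0,0) is 3.
  row1 ← row1 − (5)·row0  ⇒  L[1][0]=5, U row1=(0, 1, 2)
  row2 ← row2 − (8)·row0  ⇒  L[2][0]=8, U row2=(0, 7, 0)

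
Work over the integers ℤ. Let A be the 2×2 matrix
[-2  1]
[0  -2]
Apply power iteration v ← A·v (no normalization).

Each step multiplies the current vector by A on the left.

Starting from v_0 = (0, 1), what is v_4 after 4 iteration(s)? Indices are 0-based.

v_4 = (-32, 16)

v_0 = (0, 1).
v_1 = A·v_0 = (1, -2).
v_2 = A·v_1 = (-4, 4).
v_3 = A·v_2 = (12, -8).
v_4 = A·v_3 = (-32, 16).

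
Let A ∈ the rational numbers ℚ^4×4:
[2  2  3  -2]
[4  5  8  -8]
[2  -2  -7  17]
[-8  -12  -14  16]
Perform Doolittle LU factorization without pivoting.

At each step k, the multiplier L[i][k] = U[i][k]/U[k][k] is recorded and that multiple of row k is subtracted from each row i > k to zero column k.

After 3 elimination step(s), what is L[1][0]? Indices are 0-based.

L[1][0] = 2

[col 0] pivot 2
  R1 -= 2*R0 → (0, 1, 2, -4)  (L[1][0] := 2)
  R2 -= 1*R0 → (0, -4, -10, 19)  (L[2][0] := 1)
  R3 -= -4*R0 → (0, -4, -2, 8)  (L[3][0] := -4)
[col 1] pivot 1
  R2 -= -4*R1 → (0, 0, -2, 3)  (L[2][1] := -4)
  R3 -= -4*R1 → (0, 0, 6, -8)  (L[3][1] := -4)
[col 2] pivot -2
  R3 -= -3*R2 → (0, 0, 0, 1)  (L[3][2] := -3)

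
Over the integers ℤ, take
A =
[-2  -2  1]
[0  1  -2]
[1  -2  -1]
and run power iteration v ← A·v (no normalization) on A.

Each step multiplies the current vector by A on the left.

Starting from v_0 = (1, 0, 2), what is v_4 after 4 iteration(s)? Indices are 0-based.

v_4 = (44, -24, 37)

v_0 = (1, 0, 2).
v_1 = A·v_0 = (0, -4, -1).
v_2 = A·v_1 = (7, -2, 9).
v_3 = A·v_2 = (-1, -20, 2).
v_4 = A·v_3 = (44, -24, 37).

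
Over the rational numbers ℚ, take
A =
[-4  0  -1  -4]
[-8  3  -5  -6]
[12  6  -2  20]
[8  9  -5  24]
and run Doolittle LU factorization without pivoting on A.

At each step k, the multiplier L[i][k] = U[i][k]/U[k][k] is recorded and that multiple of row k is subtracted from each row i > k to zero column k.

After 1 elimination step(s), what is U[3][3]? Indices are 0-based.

[col 0] pivot -4
  R1 -= 2*R0 → (0, 3, -3, 2)  (L[1][0] := 2)
  R2 -= -3*R0 → (0, 6, -5, 8)  (L[2][0] := -3)
  R3 -= -2*R0 → (0, 9, -7, 16)  (L[3][0] := -2)

U[3][3] = 16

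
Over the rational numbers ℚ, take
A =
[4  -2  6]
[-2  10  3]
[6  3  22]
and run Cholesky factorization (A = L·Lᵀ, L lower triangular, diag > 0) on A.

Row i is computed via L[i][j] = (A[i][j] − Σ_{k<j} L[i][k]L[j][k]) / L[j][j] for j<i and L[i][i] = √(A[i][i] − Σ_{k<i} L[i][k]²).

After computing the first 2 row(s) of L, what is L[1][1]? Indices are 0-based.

L[1][1] = 3

Step 1: L[0][0] = √(4) = 2.
  L[1][0] = (-2) / L[0][0] = -1.
Step 2: L[1][1] = √(9) = 3.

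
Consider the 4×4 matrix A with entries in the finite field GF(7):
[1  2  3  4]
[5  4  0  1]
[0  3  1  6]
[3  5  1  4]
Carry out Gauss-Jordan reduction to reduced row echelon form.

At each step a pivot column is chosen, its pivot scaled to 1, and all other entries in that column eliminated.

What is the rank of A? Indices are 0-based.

[1] R0 /= 1  ⇒  (1, 2, 3, 4)
     R1 -= 5·R0  ⇒  (0, 1, 6, 2)
     R3 -= 3·R0  ⇒  (0, 6, 6, 6)
[2] R1 /= 1  ⇒  (0, 1, 6, 2)
     R0 -= 2·R1  ⇒  (1, 0, 5, 0)
     R2 -= 3·R1  ⇒  (0, 0, 4, 0)
     R3 -= 6·R1  ⇒  (0, 0, 5, 1)
[3] R2 /= 4  ⇒  (0, 0, 1, 0)
     R0 -= 5·R2  ⇒  (1, 0, 0, 0)
     R1 -= 6·R2  ⇒  (0, 1, 0, 2)
     R3 -= 5·R2  ⇒  (0, 0, 0, 1)
[4] R3 /= 1  ⇒  (0, 0, 0, 1)
     R1 -= 2·R3  ⇒  (0, 1, 0, 0)

rank = 4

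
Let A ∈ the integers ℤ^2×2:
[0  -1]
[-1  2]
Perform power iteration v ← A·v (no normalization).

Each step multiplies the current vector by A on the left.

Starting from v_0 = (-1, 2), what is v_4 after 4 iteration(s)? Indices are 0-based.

v_0 = (-1, 2).
v_1 = A·v_0 = (-2, 5).
v_2 = A·v_1 = (-5, 12).
v_3 = A·v_2 = (-12, 29).
v_4 = A·v_3 = (-29, 70).

v_4 = (-29, 70)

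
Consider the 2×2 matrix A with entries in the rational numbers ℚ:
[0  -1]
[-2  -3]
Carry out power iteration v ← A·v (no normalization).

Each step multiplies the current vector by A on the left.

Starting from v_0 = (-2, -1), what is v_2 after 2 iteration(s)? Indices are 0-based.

v_0 = (-2, -1).
v_1 = A·v_0 = (1, 7).
v_2 = A·v_1 = (-7, -23).

v_2 = (-7, -23)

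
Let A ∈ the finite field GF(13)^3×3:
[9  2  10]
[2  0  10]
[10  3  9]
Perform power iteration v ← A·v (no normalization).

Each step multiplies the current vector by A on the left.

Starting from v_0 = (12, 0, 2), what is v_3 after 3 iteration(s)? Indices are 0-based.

v_0 = (12, 0, 2).
v_1 = A·v_0 = (11, 5, 8).
v_2 = A·v_1 = (7, 11, 2).
v_3 = A·v_2 = (1, 8, 4).

v_3 = (1, 8, 4)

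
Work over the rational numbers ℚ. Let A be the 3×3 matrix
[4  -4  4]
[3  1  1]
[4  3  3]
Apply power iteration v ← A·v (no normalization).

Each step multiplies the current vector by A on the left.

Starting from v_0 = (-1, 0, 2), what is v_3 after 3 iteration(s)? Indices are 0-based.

v_0 = (-1, 0, 2).
v_1 = A·v_0 = (4, -1, 2).
v_2 = A·v_1 = (28, 13, 19).
v_3 = A·v_2 = (136, 116, 208).

v_3 = (136, 116, 208)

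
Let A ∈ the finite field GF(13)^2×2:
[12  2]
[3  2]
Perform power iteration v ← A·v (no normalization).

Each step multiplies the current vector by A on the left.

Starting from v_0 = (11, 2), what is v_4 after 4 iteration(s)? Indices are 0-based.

v_4 = (10, 6)

v_0 = (11, 2).
v_1 = A·v_0 = (6, 11).
v_2 = A·v_1 = (3, 1).
v_3 = A·v_2 = (12, 11).
v_4 = A·v_3 = (10, 6).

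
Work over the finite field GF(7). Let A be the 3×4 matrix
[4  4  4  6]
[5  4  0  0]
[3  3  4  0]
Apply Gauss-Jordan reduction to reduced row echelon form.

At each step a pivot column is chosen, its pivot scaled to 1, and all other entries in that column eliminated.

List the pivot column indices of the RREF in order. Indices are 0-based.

pivot columns: 0, 1, 2

[1] R0 /= 4  ⇒  (1, 1, 1, 5)
     R1 -= 5·R0  ⇒  (0, 6, 2, 3)
     R2 -= 3·R0  ⇒  (0, 0, 1, 6)
[2] R1 /= 6  ⇒  (0, 1, 5, 4)
     R0 -= 1·R1  ⇒  (1, 0, 3, 1)
[3] R2 /= 1  ⇒  (0, 0, 1, 6)
     R0 -= 3·R2  ⇒  (1, 0, 0, 4)
     R1 -= 5·R2  ⇒  (0, 1, 0, 2)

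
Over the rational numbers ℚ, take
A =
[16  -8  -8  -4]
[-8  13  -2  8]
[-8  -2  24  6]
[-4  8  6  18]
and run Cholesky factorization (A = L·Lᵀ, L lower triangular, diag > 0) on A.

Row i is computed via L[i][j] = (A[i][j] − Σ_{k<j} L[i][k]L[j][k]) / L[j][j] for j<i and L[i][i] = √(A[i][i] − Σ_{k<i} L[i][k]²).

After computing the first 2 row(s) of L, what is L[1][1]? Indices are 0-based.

Step 1: L[0][0] = √(16) = 4.
  L[1][0] = (-8) / L[0][0] = -2.
Step 2: L[1][1] = √(9) = 3.

L[1][1] = 3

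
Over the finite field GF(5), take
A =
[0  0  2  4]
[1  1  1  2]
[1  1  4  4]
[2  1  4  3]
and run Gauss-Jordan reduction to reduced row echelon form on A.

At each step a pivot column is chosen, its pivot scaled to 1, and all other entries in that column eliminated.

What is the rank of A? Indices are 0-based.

step 1: exchange rows 0,1
step 1: normalize row 0 (÷1) = (1, 1, 1, 2)
  row 2: subtract 1×row0 = (0, 0, 3, 2)
  row 3: subtract 2×row0 = (0, 4, 2, 4)
step 2: exchange rows 1,3
step 2: normalize row 1 (÷4) = (0, 1, 3, 1)
  row 0: subtract 1×row1 = (1, 0, 3, 1)
step 3: normalize row 2 (÷3) = (0, 0, 1, 4)
  row 0: subtract 3×row2 = (1, 0, 0, 4)
  row 1: subtract 3×row2 = (0, 1, 0, 4)
  row 3: subtract 2×row2 = (0, 0, 0, 1)
step 4: normalize row 3 (÷1) = (0, 0, 0, 1)
  row 0: subtract 4×row3 = (1, 0, 0, 0)
  row 1: subtract 4×row3 = (0, 1, 0, 0)
  row 2: subtract 4×row3 = (0, 0, 1, 0)

rank = 4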